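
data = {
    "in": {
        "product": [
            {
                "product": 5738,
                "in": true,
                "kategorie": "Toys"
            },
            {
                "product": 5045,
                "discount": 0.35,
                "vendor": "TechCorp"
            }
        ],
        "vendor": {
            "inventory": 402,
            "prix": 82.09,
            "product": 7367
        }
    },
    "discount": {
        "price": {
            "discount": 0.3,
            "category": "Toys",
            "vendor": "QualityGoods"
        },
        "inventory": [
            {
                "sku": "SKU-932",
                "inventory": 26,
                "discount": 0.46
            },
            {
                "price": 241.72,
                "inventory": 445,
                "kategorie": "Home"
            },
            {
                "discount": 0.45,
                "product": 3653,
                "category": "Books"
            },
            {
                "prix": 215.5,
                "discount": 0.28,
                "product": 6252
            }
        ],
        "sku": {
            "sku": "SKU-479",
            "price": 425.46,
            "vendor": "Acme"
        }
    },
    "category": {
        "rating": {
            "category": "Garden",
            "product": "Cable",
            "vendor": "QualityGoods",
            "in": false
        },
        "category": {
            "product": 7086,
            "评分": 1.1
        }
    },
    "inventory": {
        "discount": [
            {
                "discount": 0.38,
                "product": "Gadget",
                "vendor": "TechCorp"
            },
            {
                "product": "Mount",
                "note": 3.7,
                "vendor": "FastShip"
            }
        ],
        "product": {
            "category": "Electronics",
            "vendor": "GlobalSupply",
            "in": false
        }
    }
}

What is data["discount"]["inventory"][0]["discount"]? 0.46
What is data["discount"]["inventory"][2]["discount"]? 0.45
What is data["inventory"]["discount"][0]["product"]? "Gadget"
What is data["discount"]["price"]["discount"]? 0.3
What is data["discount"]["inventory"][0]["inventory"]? 26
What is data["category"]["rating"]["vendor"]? "QualityGoods"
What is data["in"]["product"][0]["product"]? 5738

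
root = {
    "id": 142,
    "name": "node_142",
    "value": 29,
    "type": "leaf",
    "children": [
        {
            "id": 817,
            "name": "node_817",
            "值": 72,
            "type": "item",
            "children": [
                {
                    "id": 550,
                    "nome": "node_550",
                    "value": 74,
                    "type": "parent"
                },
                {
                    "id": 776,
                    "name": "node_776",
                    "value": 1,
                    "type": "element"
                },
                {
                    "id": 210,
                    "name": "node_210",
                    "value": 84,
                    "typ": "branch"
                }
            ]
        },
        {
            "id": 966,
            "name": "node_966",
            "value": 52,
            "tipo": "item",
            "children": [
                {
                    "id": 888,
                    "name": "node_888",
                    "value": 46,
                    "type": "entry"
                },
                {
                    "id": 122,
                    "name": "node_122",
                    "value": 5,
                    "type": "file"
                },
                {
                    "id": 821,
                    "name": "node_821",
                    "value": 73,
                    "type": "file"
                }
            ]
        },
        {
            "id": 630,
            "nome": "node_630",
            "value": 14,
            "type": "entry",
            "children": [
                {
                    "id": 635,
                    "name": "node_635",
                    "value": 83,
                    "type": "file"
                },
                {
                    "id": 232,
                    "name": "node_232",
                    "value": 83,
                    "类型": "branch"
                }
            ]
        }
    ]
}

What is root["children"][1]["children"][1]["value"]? 5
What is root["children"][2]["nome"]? "node_630"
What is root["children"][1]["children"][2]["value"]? 73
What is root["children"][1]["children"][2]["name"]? "node_821"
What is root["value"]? 29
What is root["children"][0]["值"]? 72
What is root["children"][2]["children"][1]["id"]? 232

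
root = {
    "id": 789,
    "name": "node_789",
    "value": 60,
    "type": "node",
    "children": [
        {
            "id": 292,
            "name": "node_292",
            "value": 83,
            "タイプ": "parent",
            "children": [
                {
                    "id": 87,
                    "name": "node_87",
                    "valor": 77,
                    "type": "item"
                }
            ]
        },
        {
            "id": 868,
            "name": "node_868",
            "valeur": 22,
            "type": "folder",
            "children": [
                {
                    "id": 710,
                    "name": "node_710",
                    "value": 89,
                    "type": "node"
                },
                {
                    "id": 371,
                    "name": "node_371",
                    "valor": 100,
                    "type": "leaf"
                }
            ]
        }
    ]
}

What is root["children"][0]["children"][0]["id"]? 87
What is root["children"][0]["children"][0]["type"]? "item"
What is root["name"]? "node_789"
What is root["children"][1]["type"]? "folder"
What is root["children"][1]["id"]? 868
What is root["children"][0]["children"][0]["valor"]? 77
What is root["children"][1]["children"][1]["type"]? "leaf"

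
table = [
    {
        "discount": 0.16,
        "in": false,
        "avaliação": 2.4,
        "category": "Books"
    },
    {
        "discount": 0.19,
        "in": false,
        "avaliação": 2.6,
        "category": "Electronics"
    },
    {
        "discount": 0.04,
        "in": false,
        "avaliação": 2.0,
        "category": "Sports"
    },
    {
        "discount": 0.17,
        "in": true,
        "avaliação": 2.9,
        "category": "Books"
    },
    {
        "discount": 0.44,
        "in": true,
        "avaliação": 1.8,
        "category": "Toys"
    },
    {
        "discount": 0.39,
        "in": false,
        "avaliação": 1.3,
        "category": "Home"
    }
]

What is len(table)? 6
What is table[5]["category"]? "Home"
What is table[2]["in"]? False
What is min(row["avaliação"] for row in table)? 1.3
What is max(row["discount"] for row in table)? 0.44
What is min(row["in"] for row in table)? False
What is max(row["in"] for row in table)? True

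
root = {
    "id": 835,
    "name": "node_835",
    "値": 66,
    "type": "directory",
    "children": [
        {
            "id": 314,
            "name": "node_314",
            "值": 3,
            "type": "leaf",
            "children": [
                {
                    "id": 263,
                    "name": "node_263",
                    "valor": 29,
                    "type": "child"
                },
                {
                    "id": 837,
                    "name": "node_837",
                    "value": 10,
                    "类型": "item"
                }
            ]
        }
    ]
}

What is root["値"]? 66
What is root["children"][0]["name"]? "node_314"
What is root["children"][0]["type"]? "leaf"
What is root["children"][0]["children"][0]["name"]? "node_263"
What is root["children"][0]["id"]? 314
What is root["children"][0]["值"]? 3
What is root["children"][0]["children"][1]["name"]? "node_837"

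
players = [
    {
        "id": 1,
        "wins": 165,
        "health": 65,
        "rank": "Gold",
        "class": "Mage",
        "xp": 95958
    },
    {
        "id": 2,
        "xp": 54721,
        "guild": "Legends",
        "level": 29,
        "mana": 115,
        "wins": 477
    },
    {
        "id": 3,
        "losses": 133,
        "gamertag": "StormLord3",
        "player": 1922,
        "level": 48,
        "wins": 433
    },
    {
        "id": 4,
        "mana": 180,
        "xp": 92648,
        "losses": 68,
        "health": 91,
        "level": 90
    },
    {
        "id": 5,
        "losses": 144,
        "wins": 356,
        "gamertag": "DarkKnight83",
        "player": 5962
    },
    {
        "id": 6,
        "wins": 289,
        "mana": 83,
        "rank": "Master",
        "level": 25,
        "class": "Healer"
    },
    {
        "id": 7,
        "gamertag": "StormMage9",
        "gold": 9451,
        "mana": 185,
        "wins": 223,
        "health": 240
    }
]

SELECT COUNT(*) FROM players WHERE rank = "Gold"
1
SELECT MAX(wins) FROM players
477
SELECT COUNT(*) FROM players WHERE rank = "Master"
1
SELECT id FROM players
[1, 2, 3, 4, 5, 6, 7]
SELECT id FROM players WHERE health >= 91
[4, 7]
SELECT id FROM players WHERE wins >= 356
[2, 3, 5]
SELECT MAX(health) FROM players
240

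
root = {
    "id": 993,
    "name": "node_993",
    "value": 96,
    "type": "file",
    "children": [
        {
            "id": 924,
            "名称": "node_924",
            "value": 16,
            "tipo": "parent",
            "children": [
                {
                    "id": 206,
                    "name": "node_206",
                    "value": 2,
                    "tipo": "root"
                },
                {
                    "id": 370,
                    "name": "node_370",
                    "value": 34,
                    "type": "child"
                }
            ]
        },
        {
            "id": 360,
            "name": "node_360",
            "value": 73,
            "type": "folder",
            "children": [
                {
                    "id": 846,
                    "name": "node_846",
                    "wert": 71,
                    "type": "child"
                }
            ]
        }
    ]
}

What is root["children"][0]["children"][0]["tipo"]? "root"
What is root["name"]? "node_993"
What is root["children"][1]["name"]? "node_360"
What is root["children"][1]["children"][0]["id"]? 846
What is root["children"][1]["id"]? 360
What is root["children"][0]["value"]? 16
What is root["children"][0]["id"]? 924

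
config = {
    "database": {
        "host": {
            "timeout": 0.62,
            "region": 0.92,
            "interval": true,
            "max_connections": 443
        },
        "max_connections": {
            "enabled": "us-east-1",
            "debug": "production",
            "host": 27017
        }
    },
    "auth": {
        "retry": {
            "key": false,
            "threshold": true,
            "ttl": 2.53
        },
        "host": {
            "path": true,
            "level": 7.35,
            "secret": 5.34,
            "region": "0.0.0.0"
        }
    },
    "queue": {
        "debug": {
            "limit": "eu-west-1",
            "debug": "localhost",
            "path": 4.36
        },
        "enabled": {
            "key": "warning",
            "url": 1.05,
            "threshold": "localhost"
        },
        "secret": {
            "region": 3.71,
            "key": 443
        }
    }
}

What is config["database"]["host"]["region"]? 0.92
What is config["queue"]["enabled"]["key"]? "warning"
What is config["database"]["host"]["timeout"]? 0.62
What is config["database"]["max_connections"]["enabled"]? "us-east-1"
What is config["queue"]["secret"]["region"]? 3.71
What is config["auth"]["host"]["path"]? True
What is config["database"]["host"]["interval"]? True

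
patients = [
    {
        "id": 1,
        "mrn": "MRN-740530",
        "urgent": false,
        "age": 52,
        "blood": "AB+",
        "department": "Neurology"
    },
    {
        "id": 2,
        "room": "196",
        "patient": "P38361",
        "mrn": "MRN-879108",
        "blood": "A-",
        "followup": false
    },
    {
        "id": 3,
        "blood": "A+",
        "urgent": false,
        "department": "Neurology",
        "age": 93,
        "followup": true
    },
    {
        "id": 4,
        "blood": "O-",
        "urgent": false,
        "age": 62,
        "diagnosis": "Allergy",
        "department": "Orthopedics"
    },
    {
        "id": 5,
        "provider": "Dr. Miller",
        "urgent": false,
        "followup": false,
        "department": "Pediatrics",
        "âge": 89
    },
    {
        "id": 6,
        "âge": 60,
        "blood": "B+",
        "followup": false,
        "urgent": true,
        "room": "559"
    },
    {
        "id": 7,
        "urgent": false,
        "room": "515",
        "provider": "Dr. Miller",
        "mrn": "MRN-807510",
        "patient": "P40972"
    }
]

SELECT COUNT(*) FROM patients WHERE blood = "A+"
1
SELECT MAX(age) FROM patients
93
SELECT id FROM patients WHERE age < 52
[]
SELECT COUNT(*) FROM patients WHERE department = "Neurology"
2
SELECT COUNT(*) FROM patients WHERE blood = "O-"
1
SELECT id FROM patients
[1, 2, 3, 4, 5, 6, 7]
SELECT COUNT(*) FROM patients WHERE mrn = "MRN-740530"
1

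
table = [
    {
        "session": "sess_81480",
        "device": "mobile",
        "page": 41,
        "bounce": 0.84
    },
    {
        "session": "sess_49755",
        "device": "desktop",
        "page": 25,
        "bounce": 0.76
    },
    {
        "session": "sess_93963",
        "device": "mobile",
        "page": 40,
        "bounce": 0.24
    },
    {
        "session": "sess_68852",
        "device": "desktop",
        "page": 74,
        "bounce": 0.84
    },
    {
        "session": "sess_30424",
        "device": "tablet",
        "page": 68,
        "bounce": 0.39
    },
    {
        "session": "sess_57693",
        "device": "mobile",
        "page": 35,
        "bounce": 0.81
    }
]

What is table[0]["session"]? "sess_81480"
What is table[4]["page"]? 68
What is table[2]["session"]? "sess_93963"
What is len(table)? 6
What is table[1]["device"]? "desktop"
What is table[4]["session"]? "sess_30424"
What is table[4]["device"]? "tablet"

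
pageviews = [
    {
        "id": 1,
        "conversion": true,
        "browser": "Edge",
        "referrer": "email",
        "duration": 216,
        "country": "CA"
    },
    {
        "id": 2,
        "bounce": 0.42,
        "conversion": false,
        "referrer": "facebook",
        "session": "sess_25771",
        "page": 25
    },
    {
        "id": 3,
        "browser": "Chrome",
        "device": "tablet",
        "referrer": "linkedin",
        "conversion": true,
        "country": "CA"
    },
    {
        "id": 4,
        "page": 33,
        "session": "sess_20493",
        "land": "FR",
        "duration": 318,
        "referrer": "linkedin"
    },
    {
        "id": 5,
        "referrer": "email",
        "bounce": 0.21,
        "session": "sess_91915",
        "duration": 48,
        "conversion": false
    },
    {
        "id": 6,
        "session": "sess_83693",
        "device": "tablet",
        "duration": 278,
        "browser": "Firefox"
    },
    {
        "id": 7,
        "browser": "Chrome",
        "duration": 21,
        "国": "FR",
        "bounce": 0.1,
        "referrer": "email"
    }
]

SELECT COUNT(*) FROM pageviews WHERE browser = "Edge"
1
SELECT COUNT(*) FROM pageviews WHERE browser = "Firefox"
1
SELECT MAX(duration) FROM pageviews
318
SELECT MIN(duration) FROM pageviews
21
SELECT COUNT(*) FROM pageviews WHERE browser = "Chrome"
2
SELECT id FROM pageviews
[1, 2, 3, 4, 5, 6, 7]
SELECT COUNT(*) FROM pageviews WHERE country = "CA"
2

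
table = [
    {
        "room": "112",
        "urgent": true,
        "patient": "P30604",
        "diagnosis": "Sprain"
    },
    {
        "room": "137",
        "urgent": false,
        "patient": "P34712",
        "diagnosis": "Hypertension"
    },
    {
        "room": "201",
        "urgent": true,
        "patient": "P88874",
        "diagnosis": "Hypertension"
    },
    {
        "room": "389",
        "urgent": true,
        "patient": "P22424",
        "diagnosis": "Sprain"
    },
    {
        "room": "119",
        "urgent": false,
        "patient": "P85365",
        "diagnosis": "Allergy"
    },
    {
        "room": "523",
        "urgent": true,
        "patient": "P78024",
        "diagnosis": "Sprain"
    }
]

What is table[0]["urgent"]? True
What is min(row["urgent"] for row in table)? False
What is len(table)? 6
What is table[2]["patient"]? "P88874"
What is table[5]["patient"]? "P78024"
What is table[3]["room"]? "389"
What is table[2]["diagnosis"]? "Hypertension"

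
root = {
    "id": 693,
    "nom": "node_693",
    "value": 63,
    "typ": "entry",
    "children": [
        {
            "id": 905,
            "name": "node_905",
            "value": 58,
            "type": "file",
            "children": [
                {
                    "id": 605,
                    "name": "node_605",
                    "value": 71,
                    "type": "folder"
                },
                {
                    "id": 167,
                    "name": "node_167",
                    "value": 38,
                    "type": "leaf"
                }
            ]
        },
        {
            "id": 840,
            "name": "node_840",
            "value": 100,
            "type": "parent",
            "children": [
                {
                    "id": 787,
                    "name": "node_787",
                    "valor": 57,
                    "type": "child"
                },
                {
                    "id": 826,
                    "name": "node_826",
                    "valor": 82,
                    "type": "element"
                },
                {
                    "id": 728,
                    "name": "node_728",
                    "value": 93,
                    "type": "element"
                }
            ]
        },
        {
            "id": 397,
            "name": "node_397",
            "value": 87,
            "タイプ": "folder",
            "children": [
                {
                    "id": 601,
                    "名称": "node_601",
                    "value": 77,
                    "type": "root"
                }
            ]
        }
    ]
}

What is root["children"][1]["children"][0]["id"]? 787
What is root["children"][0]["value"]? 58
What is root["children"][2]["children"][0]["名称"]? "node_601"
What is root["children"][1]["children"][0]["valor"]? 57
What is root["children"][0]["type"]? "file"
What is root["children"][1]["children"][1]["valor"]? 82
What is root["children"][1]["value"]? 100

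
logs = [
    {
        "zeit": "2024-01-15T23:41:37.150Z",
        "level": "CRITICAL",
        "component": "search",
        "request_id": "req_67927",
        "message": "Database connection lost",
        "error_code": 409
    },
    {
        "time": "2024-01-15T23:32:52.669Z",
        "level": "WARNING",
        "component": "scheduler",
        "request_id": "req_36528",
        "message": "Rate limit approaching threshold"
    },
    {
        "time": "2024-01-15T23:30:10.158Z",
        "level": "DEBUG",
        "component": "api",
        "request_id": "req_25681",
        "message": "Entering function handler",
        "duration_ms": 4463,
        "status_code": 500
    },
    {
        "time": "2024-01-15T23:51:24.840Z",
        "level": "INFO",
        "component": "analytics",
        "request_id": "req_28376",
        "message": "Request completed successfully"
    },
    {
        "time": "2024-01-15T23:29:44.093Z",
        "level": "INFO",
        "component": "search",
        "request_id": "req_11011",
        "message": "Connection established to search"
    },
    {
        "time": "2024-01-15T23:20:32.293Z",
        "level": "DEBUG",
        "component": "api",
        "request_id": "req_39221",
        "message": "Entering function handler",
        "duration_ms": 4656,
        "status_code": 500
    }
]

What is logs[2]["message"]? "Entering function handler"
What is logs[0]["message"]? "Database connection lost"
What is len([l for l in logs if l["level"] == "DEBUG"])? 2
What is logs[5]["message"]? "Entering function handler"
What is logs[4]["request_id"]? "req_11011"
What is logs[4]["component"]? "search"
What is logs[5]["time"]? "2024-01-15T23:20:32.293Z"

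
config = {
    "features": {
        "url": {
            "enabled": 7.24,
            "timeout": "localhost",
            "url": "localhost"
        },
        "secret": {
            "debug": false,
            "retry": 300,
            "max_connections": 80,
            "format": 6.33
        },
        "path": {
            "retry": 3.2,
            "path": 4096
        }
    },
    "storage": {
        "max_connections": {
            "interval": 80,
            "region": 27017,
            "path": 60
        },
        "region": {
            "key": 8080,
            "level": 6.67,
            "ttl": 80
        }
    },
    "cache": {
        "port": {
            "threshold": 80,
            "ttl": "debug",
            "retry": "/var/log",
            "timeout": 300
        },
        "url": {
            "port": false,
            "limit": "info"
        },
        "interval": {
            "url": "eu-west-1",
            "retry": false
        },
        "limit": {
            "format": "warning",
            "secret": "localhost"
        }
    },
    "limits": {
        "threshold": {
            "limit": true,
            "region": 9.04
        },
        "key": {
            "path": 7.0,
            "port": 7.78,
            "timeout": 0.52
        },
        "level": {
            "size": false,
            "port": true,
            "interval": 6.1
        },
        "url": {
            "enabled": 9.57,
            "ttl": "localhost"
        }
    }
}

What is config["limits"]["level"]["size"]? False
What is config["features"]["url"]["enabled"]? 7.24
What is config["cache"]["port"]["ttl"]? "debug"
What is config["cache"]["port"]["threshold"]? 80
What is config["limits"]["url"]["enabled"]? 9.57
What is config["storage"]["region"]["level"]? 6.67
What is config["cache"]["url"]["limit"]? "info"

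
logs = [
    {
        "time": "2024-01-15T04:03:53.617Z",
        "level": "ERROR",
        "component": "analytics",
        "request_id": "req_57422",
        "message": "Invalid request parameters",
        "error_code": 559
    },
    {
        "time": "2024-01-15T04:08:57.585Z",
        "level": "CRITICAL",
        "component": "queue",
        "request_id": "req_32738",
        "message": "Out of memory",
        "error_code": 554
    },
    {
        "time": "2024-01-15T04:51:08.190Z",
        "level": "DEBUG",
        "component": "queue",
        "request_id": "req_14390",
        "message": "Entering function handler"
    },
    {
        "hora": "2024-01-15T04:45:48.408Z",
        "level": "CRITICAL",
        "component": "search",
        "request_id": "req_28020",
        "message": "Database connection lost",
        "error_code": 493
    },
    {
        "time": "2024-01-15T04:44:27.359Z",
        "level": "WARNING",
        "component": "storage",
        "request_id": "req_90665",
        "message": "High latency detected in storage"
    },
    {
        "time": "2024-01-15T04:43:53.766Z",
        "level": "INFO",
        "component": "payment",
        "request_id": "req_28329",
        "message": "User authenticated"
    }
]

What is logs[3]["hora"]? "2024-01-15T04:45:48.408Z"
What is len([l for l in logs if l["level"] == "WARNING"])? 1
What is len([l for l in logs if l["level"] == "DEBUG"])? 1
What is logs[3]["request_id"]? "req_28020"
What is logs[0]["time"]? "2024-01-15T04:03:53.617Z"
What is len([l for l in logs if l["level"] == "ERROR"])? 1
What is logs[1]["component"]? "queue"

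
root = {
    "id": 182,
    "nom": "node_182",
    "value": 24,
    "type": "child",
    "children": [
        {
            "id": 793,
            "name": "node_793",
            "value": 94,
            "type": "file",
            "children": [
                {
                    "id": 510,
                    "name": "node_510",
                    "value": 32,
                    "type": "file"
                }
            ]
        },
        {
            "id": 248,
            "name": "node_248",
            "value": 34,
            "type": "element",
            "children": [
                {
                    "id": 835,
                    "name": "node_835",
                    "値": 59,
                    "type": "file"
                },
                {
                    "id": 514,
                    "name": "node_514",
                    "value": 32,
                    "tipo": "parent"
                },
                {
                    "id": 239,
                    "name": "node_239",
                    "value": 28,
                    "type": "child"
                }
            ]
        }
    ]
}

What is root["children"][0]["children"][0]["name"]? "node_510"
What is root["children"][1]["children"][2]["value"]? 28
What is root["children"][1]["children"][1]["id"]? 514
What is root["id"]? 182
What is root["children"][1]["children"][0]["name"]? "node_835"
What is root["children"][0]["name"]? "node_793"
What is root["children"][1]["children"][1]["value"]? 32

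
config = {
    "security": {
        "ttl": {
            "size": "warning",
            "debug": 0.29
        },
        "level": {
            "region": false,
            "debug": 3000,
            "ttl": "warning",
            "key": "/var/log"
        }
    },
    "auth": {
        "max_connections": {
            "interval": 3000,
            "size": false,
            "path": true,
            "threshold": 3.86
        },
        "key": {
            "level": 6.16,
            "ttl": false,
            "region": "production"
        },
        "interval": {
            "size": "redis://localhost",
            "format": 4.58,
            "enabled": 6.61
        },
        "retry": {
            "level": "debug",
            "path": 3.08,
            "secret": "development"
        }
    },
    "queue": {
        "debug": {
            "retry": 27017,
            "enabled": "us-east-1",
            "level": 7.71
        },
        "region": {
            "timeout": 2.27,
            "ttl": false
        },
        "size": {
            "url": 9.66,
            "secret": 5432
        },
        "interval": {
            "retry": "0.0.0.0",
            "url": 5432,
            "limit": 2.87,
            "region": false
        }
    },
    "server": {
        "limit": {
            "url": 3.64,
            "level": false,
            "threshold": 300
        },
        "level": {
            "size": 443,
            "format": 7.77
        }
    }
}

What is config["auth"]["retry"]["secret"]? "development"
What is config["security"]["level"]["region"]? False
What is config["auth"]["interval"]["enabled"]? 6.61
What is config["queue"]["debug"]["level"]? 7.71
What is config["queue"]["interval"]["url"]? 5432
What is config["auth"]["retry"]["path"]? 3.08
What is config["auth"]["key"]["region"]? "production"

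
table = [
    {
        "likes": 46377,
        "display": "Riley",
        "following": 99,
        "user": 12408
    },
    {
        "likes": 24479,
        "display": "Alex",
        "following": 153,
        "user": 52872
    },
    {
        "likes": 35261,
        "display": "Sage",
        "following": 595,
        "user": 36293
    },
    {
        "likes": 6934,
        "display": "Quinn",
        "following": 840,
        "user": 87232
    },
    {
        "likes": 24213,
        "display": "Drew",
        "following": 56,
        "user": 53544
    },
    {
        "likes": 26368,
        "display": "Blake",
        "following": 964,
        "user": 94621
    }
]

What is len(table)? 6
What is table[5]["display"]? "Blake"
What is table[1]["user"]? 52872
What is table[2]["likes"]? 35261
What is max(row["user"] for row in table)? 94621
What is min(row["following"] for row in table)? 56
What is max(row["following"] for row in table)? 964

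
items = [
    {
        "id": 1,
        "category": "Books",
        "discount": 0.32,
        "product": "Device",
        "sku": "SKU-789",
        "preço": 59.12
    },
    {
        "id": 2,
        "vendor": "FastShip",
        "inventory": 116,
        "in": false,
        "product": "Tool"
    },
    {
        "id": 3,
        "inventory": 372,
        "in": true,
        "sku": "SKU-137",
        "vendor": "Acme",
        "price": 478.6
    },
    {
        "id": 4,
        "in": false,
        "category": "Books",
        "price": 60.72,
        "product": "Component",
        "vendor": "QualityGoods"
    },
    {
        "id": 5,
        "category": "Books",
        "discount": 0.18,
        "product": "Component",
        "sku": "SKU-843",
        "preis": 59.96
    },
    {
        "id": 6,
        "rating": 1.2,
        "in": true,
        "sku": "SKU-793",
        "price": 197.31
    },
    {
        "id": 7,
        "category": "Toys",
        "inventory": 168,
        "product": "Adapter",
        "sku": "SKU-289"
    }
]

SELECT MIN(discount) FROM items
0.18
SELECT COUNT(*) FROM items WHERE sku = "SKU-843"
1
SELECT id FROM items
[1, 2, 3, 4, 5, 6, 7]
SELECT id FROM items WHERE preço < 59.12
[]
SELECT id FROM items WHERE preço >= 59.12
[1]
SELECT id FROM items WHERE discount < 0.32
[5]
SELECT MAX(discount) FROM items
0.32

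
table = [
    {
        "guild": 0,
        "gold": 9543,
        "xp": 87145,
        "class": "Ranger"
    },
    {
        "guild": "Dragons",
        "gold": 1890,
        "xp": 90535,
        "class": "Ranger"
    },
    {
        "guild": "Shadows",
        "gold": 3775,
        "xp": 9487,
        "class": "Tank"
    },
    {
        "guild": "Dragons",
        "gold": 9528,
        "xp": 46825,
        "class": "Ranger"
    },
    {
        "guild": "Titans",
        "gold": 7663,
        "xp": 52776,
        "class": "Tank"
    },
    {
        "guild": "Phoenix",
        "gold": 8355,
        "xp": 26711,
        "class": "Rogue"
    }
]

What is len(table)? 6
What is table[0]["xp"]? 87145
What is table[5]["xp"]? 26711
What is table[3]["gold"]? 9528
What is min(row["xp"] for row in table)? 9487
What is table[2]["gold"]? 3775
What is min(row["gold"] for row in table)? 1890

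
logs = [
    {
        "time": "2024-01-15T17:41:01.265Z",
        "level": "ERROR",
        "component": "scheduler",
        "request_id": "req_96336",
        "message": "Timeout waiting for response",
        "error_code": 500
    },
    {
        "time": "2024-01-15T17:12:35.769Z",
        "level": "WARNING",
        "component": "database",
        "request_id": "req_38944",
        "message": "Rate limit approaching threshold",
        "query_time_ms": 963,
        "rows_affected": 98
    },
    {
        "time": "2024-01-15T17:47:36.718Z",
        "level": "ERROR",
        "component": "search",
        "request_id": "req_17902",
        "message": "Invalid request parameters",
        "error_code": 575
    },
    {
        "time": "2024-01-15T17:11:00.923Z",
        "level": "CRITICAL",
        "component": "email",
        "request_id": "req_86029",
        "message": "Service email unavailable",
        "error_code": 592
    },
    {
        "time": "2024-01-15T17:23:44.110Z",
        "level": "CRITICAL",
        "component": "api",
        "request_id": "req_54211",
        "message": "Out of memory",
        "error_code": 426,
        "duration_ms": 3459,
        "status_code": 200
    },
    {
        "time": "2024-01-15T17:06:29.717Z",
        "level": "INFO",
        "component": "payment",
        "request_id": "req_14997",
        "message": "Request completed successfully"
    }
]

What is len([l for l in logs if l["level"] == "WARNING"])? 1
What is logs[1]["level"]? "WARNING"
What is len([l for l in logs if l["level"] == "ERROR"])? 2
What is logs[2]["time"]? "2024-01-15T17:47:36.718Z"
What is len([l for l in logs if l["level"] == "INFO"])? 1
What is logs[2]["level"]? "ERROR"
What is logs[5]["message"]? "Request completed successfully"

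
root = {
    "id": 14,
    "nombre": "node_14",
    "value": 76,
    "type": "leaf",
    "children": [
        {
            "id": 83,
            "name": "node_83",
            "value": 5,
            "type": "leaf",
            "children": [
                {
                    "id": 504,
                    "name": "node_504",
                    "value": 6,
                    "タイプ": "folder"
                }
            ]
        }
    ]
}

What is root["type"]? "leaf"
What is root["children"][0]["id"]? 83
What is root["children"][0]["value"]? 5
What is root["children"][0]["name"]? "node_83"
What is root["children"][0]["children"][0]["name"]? "node_504"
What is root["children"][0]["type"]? "leaf"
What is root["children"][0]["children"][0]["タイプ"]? "folder"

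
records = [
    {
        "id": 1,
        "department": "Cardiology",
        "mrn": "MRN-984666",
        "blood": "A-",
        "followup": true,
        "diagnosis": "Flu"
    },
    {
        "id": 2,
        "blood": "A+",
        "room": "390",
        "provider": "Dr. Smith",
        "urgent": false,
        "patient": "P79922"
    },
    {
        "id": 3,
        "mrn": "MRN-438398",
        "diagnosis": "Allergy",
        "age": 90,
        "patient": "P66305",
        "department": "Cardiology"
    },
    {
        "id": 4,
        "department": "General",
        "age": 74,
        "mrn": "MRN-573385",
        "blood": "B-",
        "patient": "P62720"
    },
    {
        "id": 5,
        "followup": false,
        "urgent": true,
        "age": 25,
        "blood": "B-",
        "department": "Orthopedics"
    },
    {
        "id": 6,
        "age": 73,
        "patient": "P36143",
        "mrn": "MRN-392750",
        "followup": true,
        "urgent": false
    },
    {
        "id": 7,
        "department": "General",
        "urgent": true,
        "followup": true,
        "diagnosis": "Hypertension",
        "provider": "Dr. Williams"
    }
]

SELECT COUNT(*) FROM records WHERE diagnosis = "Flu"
1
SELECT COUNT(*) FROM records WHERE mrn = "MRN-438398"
1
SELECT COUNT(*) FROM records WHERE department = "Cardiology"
2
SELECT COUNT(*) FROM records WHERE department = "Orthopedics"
1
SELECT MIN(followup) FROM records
False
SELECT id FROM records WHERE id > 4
[5, 6, 7]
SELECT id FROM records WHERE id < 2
[1]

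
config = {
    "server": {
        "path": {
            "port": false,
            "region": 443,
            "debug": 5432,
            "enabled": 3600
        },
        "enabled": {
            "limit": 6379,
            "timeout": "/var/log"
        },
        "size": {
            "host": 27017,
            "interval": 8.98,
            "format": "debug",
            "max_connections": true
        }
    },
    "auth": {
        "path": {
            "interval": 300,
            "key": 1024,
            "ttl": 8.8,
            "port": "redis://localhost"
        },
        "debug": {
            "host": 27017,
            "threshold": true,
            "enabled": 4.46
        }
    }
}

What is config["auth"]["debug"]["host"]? 27017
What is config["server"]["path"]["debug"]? 5432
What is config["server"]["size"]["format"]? "debug"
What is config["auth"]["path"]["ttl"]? 8.8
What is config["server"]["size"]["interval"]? 8.98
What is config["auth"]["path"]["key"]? 1024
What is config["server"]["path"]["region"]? 443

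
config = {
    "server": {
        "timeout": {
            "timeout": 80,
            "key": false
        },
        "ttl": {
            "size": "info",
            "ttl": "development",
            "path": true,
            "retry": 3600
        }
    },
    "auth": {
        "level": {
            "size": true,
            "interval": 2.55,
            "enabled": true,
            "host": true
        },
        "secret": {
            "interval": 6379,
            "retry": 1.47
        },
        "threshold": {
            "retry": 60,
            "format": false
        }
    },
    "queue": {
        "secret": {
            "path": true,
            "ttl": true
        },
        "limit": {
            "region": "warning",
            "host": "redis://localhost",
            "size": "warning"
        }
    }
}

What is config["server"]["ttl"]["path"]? True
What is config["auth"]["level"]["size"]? True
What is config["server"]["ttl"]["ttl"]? "development"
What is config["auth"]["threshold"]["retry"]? 60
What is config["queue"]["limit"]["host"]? "redis://localhost"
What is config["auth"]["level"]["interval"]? 2.55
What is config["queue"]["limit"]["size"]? "warning"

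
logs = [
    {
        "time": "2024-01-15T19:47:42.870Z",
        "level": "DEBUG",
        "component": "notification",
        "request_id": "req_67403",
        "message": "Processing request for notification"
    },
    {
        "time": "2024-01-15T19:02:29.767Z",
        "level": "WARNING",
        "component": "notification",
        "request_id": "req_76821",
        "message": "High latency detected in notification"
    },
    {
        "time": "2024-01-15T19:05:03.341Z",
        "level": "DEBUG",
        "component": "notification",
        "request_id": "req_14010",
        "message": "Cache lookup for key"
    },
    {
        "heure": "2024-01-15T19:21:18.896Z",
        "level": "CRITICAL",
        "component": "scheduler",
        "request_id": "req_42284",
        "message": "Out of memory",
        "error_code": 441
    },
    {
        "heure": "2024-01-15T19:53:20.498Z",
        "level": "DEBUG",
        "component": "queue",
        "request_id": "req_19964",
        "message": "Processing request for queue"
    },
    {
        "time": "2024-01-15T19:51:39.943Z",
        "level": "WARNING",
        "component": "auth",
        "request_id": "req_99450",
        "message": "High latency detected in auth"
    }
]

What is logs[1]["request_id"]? "req_76821"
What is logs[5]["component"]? "auth"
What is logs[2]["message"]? "Cache lookup for key"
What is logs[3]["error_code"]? 441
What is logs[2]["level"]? "DEBUG"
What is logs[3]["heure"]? "2024-01-15T19:21:18.896Z"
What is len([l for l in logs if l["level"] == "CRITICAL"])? 1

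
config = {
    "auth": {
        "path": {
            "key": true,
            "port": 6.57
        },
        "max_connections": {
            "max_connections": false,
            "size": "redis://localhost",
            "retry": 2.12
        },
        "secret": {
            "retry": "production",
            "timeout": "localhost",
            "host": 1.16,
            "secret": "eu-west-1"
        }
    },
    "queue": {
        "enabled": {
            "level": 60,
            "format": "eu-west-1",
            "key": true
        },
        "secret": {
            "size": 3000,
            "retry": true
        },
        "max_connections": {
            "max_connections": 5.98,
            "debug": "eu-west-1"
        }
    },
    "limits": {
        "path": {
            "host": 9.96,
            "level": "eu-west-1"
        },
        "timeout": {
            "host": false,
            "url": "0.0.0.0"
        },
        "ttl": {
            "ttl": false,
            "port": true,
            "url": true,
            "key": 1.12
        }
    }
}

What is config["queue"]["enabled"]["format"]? "eu-west-1"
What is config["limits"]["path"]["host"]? 9.96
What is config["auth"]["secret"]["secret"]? "eu-west-1"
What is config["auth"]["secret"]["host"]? 1.16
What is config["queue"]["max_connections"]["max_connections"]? 5.98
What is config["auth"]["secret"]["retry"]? "production"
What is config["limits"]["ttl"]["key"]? 1.12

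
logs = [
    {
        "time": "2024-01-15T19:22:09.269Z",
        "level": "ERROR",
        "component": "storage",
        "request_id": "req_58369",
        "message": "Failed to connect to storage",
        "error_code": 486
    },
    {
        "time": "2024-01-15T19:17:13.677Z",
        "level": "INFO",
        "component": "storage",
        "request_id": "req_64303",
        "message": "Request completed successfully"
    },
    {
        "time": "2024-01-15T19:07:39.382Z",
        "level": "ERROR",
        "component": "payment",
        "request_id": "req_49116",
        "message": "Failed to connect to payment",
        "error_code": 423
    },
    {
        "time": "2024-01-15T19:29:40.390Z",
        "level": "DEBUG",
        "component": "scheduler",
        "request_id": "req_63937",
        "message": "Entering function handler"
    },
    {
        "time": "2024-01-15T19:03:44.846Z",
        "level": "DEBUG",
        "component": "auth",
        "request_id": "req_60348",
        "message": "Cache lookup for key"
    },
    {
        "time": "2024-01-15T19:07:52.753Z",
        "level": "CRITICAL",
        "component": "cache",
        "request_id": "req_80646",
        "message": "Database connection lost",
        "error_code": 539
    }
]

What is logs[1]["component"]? "storage"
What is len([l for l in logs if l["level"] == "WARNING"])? 0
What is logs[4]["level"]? "DEBUG"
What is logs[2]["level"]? "ERROR"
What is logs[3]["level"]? "DEBUG"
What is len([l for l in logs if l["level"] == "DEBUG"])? 2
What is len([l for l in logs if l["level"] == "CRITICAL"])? 1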